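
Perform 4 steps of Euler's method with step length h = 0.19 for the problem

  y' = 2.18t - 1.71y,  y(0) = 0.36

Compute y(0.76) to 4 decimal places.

0.4530

Euler: y_{n+1} = y_n + h·f(t_n, y_n).
t=0.000000, y=0.360000: f=-0.615600 → y ← 0.360000 + 0.19·(-0.615600) = 0.243036
t=0.190000, y=0.243036: f=-0.001392 → y ← 0.243036 + 0.19·(-0.001392) = 0.242772
t=0.380000, y=0.242772: f=0.413261 → y ← 0.242772 + 0.19·0.413261 = 0.321291
t=0.570000, y=0.321291: f=0.693192 → y ← 0.321291 + 0.19·0.693192 = 0.452998
y(0.76) ≈ 0.4530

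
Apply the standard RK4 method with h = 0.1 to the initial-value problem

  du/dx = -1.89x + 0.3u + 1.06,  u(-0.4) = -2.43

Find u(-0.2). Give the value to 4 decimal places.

RK4: k1 = f(x_n, u_n); k2 = f(x_n + h/2, u_n + (h/2)·k1); k3 = f(x_n + h/2, u_n + (h/2)·k2); k4 = f(x_n + h, u_n + h·k3); u_{n+1} = u_n + (h/6)·(k1 + 2k2 + 2k3 + k4).
x=-0.400000, u=-2.430000:
  k1 = f(-0.400000, -2.430000) = 1.087000
  k2 = f(-0.350000, -2.375650) = 1.008805
  k3 = f(-0.350000, -2.379560) = 1.007632
  k4 = f(-0.300000, -2.329237) = 0.928229
  u ← -2.430000 + (0.1/6)·(k1 + 2k2 + 2k3 + k4) = -2.329198
x=-0.300000, u=-2.329198:
  k1 = f(-0.300000, -2.329198) = 0.928241
  k2 = f(-0.250000, -2.282786) = 0.847664
  k3 = f(-0.250000, -2.286815) = 0.846455
  k4 = f(-0.200000, -2.244553) = 0.764634
  u ← -2.329198 + (0.1/6)·(k1 + 2k2 + 2k3 + k4) = -2.244513
u(-0.2) ≈ -2.2445

-2.2445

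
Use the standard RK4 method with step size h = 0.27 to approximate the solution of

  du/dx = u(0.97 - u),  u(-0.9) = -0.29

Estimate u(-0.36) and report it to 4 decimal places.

RK4: k1 = f(x_n, u_n); k2 = f(x_n + h/2, u_n + (h/2)·k1); k3 = f(x_n + h/2, u_n + (h/2)·k2); k4 = f(x_n + h, u_n + h·k3); u_{n+1} = u_n + (h/6)·(k1 + 2k2 + 2k3 + k4).
x=-0.900000, u=-0.290000:
  k1 = f(-0.900000, -0.290000) = -0.365400
  k2 = f(-0.765000, -0.339329) = -0.444293
  k3 = f(-0.765000, -0.349980) = -0.461966
  k4 = f(-0.630000, -0.414731) = -0.574291
  u ← -0.290000 + (0.27/6)·(k1 + 2k2 + 2k3 + k4) = -0.413849
x=-0.630000, u=-0.413849:
  k1 = f(-0.630000, -0.413849) = -0.572705
  k2 = f(-0.495000, -0.491165) = -0.717672
  k3 = f(-0.495000, -0.510735) = -0.756264
  k4 = f(-0.360000, -0.618041) = -0.981473
  u ← -0.413849 + (0.27/6)·(k1 + 2k2 + 2k3 + k4) = -0.616442
u(-0.36) ≈ -0.6164

-0.6164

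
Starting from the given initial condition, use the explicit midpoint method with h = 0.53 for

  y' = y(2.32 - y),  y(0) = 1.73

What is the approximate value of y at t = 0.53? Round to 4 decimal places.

Midpoint: k1 = f(t_n, y_n); k2 = f(t_n + h/2, y_n + (h/2)·k1); y_{n+1} = y_n + h·k2.
t=0.000000, y=1.730000:
  k1 = f(0.000000, 1.730000) = 1.020700
  k2 = f(0.265000, 2.000485) = 0.639184
  y ← 1.730000 + 0.53·0.639184 = 2.068768
y(0.53) ≈ 2.0688

2.0688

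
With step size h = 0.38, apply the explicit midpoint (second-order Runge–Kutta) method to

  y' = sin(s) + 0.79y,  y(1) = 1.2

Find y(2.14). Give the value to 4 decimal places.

Midpoint: k1 = f(s_n, y_n); k2 = f(s_n + h/2, y_n + (h/2)·k1); y_{n+1} = y_n + h·k2.
s=1.000000, y=1.200000:
  k1 = f(1.000000, 1.200000) = 1.789471
  k2 = f(1.190000, 1.539999) = 2.144969
  y ← 1.200000 + 0.38·2.144969 = 2.015088
s=1.380000, y=2.015088:
  k1 = f(1.380000, 2.015088) = 2.573773
  k2 = f(1.570000, 2.504105) = 2.978243
  y ← 2.015088 + 0.38·2.978243 = 3.146820
s=1.760000, y=3.146820:
  k1 = f(1.760000, 3.146820) = 3.468142
  k2 = f(1.950000, 3.805767) = 3.935516
  y ← 3.146820 + 0.38·3.935516 = 4.642316
y(2.14) ≈ 4.6423

4.6423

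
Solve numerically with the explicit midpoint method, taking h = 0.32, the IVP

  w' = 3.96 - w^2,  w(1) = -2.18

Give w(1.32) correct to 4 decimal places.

-2.6156

Midpoint: k1 = f(t_n, w_n); k2 = f(t_n + h/2, w_n + (h/2)·k1); w_{n+1} = w_n + h·k2.
t=1.000000, w=-2.180000:
  k1 = f(1.000000, -2.180000) = -0.792400
  k2 = f(1.160000, -2.306784) = -1.361252
  w ← -2.180000 + 0.32·(-1.361252) = -2.615601
w(1.32) ≈ -2.6156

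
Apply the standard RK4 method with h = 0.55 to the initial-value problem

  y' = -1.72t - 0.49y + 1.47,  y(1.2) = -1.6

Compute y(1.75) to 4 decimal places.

-1.7468

RK4: k1 = f(t_n, y_n); k2 = f(t_n + h/2, y_n + (h/2)·k1); k3 = f(t_n + h/2, y_n + (h/2)·k2); k4 = f(t_n + h, y_n + h·k3); y_{n+1} = y_n + (h/6)·(k1 + 2k2 + 2k3 + k4).
t=1.200000, y=-1.600000:
  k1 = f(1.200000, -1.600000) = 0.190000
  k2 = f(1.475000, -1.547750) = -0.308602
  k3 = f(1.475000, -1.684866) = -0.241416
  k4 = f(1.750000, -1.732779) = -0.690938
  y ← -1.600000 + (0.55/6)·(k1 + 2k2 + 2k3 + k4) = -1.746756
y(1.75) ≈ -1.7468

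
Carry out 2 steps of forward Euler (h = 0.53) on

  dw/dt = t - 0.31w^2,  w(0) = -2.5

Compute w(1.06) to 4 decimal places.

-5.2897

Euler: w_{n+1} = w_n + h·f(t_n, w_n).
t=0.000000, w=-2.500000: f=-1.937500 → w ← -2.500000 + 0.53·(-1.937500) = -3.526875
t=0.530000, w=-3.526875: f=-3.326043 → w ← -3.526875 + 0.53·(-3.326043) = -5.289678
w(1.06) ≈ -5.2897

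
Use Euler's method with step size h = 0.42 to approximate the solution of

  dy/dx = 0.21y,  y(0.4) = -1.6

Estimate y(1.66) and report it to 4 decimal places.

Euler: y_{n+1} = y_n + h·f(x_n, y_n).
x=0.400000, y=-1.600000: f=-0.336000 → y ← -1.600000 + 0.42·(-0.336000) = -1.741120
x=0.820000, y=-1.741120: f=-0.365635 → y ← -1.741120 + 0.42·(-0.365635) = -1.894687
x=1.240000, y=-1.894687: f=-0.397884 → y ← -1.894687 + 0.42·(-0.397884) = -2.061798
y(1.66) ≈ -2.0618

-2.0618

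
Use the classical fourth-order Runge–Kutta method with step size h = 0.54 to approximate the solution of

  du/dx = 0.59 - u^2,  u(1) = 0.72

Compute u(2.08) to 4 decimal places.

RK4: k1 = f(x_n, u_n); k2 = f(x_n + h/2, u_n + (h/2)·k1); k3 = f(x_n + h/2, u_n + (h/2)·k2); k4 = f(x_n + h, u_n + h·k3); u_{n+1} = u_n + (h/6)·(k1 + 2k2 + 2k3 + k4).
x=1.000000, u=0.720000:
  k1 = f(1.000000, 0.720000) = 0.071600
  k2 = f(1.270000, 0.739332) = 0.043388
  k3 = f(1.270000, 0.731715) = 0.054593
  k4 = f(1.540000, 0.749480) = 0.028279
  u ← 0.720000 + (0.54/6)·(k1 + 2k2 + 2k3 + k4) = 0.746626
x=1.540000, u=0.746626:
  k1 = f(1.540000, 0.746626) = 0.032550
  k2 = f(1.810000, 0.755414) = 0.019349
  k3 = f(1.810000, 0.751850) = 0.024721
  k4 = f(2.080000, 0.759975) = 0.012437
  u ← 0.746626 + (0.54/6)·(k1 + 2k2 + 2k3 + k4) = 0.758607
u(2.08) ≈ 0.7586

0.7586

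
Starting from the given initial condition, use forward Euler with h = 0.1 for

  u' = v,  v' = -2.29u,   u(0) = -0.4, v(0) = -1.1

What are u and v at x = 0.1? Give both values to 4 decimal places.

-0.5100, -1.0084

Euler on (u,v): u_{n+1} = u_n + h·u', v_{n+1} = v_n + h·v'.
0.000000: (-0.400000, -1.100000); f=(-1.100000, 0.916000) → (-0.510000, -1.008400)
(u(0.1), v(0.1)) ≈ (-0.5100, -1.0084)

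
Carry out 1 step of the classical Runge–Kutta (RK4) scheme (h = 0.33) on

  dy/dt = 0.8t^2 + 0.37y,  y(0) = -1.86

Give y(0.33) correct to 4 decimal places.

RK4: k1 = f(t_n, y_n); k2 = f(t_n + h/2, y_n + (h/2)·k1); k3 = f(t_n + h/2, y_n + (h/2)·k2); k4 = f(t_n + h, y_n + h·k3); y_{n+1} = y_n + (h/6)·(k1 + 2k2 + 2k3 + k4).
t=0.000000, y=-1.860000:
  k1 = f(0.000000, -1.860000) = -0.688200
  k2 = f(0.165000, -1.973553) = -0.708435
  k3 = f(0.165000, -1.976892) = -0.709670
  k4 = f(0.330000, -2.094191) = -0.687731
  y ← -1.860000 + (0.33/6)·(k1 + 2k2 + 2k3 + k4) = -2.091668
y(0.33) ≈ -2.0917

-2.0917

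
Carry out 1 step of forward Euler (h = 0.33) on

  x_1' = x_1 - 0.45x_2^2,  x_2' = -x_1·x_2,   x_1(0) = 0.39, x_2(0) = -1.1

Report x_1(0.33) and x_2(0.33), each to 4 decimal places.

Euler on (x_1,x_2): x_1_{n+1} = x_1_n + h·x_1', x_2_{n+1} = x_2_n + h·x_2'.
0.000000: (0.390000, -1.100000); f=(-0.154500, 0.429000) → (0.339015, -0.958430)
(x_1(0.33), x_2(0.33)) ≈ (0.3390, -0.9584)

0.3390, -0.9584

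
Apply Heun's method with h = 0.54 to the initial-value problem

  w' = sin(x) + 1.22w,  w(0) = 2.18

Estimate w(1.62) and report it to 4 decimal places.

Heun: k1 = f(x_n, w_n); k2 = f(x_n + h, w_n + h·k1); w_{n+1} = w_n + (h/2)·(k1 + k2).
x=0.000000, w=2.180000:
  k1 = f(0.000000, 2.180000) = 2.659600
  k2 = f(0.540000, 3.616184) = 4.925880
  w ← 2.180000 + (0.54/2)·(2.659600 + 4.925880) = 4.228080
x=0.540000, w=4.228080:
  k1 = f(0.540000, 4.228080) = 5.672393
  k2 = f(1.080000, 7.291172) = 9.777188
  w ← 4.228080 + (0.54/2)·(5.672393 + 9.777188) = 8.399467
x=1.080000, w=8.399467:
  k1 = f(1.080000, 8.399467) = 11.129307
  k2 = f(1.620000, 14.409292) = 18.578126
  w ← 8.399467 + (0.54/2)·(11.129307 + 18.578126) = 16.420474
w(1.62) ≈ 16.4205

16.4205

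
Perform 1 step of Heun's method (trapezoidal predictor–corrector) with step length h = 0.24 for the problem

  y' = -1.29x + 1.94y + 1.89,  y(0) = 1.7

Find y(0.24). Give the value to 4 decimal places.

3.1978

Heun: k1 = f(x_n, y_n); k2 = f(x_n + h, y_n + h·k1); y_{n+1} = y_n + (h/2)·(k1 + k2).
x=0.000000, y=1.700000:
  k1 = f(0.000000, 1.700000) = 5.188000
  k2 = f(0.240000, 2.945120) = 7.293933
  y ← 1.700000 + (0.24/2)·(5.188000 + 7.293933) = 3.197832
y(0.24) ≈ 3.1978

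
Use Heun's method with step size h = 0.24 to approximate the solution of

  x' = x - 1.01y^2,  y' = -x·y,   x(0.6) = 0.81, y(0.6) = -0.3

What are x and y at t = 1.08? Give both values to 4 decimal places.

Heun on (x,y): k1 = f(t_n, state_n); k2 = f(t_n + h, state_n + h·k1); state_{n+1} = state_n + (h/2)·(k1 + k2).
0.600000: (0.810000, -0.300000)
  k1 = (0.719100, 0.243000)
  predictor → (0.982584, -0.241680)
  k2 = (0.923591, 0.237471)
  → (1.007123, -0.242343)
0.840000: (1.007123, -0.242343)
  k1 = (0.947805, 0.244070)
  predictor → (1.234596, -0.183767)
  k2 = (1.200488, 0.226878)
  → (1.264918, -0.185830)
(x(1.08), y(1.08)) ≈ (1.2649, -0.1858)

1.2649, -0.1858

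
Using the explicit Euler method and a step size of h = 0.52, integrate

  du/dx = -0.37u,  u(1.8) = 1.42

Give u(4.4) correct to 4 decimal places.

Euler: u_{n+1} = u_n + h·f(x_n, u_n).
x=1.800000, u=1.420000: f=-0.525400 → u ← 1.420000 + 0.52·(-0.525400) = 1.146792
x=2.320000, u=1.146792: f=-0.424313 → u ← 1.146792 + 0.52·(-0.424313) = 0.926149
x=2.840000, u=0.926149: f=-0.342675 → u ← 0.926149 + 0.52·(-0.342675) = 0.747958
x=3.360000, u=0.747958: f=-0.276745 → u ← 0.747958 + 0.52·(-0.276745) = 0.604051
x=3.880000, u=0.604051: f=-0.223499 → u ← 0.604051 + 0.52·(-0.223499) = 0.487832
u(4.4) ≈ 0.4878

0.4878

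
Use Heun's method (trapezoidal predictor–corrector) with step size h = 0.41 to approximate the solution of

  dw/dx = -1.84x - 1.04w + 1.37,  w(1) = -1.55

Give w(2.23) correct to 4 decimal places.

-1.7483

Heun: k1 = f(x_n, w_n); k2 = f(x_n + h, w_n + h·k1); w_{n+1} = w_n + (h/2)·(k1 + k2).
x=1.000000, w=-1.550000:
  k1 = f(1.000000, -1.550000) = 1.142000
  k2 = f(1.410000, -1.081780) = -0.099349
  w ← -1.550000 + (0.41/2)·(1.142000 + (-0.099349)) = -1.336257
x=1.410000, w=-1.336257:
  k1 = f(1.410000, -1.336257) = 0.165307
  k2 = f(1.820000, -1.268481) = -0.659580
  w ← -1.336257 + (0.41/2)·(0.165307 + (-0.659580)) = -1.437583
x=1.820000, w=-1.437583:
  k1 = f(1.820000, -1.437583) = -0.483714
  k2 = f(2.230000, -1.635905) = -1.031858
  w ← -1.437583 + (0.41/2)·(-0.483714 + (-1.031858)) = -1.748275
w(2.23) ≈ -1.7483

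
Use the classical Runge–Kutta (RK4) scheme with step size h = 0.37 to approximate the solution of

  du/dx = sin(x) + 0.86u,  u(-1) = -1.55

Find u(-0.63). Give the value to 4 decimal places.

-2.4488

RK4: k1 = f(x_n, u_n); k2 = f(x_n + h/2, u_n + (h/2)·k1); k3 = f(x_n + h/2, u_n + (h/2)·k2); k4 = f(x_n + h, u_n + h·k3); u_{n+1} = u_n + (h/6)·(k1 + 2k2 + 2k3 + k4).
x=-1.000000, u=-1.550000:
  k1 = f(-1.000000, -1.550000) = -2.174471
  k2 = f(-0.815000, -1.952277) = -2.406684
  k3 = f(-0.815000, -1.995237) = -2.443629
  k4 = f(-0.630000, -2.454143) = -2.699708
  u ← -1.550000 + (0.37/6)·(k1 + 2k2 + 2k3 + k4) = -2.448780
u(-0.63) ≈ -2.4488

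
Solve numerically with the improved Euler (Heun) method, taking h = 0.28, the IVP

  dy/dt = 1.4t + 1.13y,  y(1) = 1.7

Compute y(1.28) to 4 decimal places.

Heun: k1 = f(t_n, y_n); k2 = f(t_n + h, y_n + h·k1); y_{n+1} = y_n + (h/2)·(k1 + k2).
t=1.000000, y=1.700000:
  k1 = f(1.000000, 1.700000) = 3.321000
  k2 = f(1.280000, 2.629880) = 4.763764
  y ← 1.700000 + (0.28/2)·(3.321000 + 4.763764) = 2.831867
y(1.28) ≈ 2.8319

2.8319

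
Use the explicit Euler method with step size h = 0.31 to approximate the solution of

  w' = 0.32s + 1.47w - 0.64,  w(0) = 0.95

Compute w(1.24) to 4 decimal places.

Euler: w_{n+1} = w_n + h·f(s_n, w_n).
s=0.000000, w=0.950000: f=0.756500 → w ← 0.950000 + 0.31·0.756500 = 1.184515
s=0.310000, w=1.184515: f=1.200437 → w ← 1.184515 + 0.31·1.200437 = 1.556650
s=0.620000, w=1.556650: f=1.846676 → w ← 1.556650 + 0.31·1.846676 = 2.129120
s=0.930000, w=2.129120: f=2.787407 → w ← 2.129120 + 0.31·2.787407 = 2.993216
w(1.24) ≈ 2.9932

2.9932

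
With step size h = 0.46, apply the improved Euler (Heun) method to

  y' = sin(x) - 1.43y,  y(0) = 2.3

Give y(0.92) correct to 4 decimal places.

0.9925

Heun: k1 = f(x_n, y_n); k2 = f(x_n + h, y_n + h·k1); y_{n+1} = y_n + (h/2)·(k1 + k2).
x=0.000000, y=2.300000:
  k1 = f(0.000000, 2.300000) = -3.289000
  k2 = f(0.460000, 0.787060) = -0.681548
  y ← 2.300000 + (0.46/2)·(-3.289000 + (-0.681548)) = 1.386774
x=0.460000, y=1.386774:
  k1 = f(0.460000, 1.386774) = -1.539139
  k2 = f(0.920000, 0.678770) = -0.175040
  y ← 1.386774 + (0.46/2)·(-1.539139 + (-0.175040)) = 0.992513
y(0.92) ≈ 0.9925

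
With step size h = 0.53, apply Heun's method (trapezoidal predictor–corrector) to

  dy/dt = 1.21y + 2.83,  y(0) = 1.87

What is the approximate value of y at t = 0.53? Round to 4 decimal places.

5.4346

Heun: k1 = f(t_n, y_n); k2 = f(t_n + h, y_n + h·k1); y_{n+1} = y_n + (h/2)·(k1 + k2).
t=0.000000, y=1.870000:
  k1 = f(0.000000, 1.870000) = 5.092700
  k2 = f(0.530000, 4.569131) = 8.358649
  y ← 1.870000 + (0.53/2)·(5.092700 + 8.358649) = 5.434607
y(0.53) ≈ 5.4346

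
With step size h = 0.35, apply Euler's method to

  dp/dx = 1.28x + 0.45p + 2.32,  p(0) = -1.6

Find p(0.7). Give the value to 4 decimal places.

Euler: p_{n+1} = p_n + h·f(x_n, p_n).
x=0.000000, p=-1.600000: f=1.600000 → p ← -1.600000 + 0.35·1.600000 = -1.040000
x=0.350000, p=-1.040000: f=2.300000 → p ← -1.040000 + 0.35·2.300000 = -0.235000
p(0.7) ≈ -0.2350

-0.2350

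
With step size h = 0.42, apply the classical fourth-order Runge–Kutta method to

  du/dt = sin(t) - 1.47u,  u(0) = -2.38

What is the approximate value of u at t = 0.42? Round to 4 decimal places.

RK4: k1 = f(t_n, u_n); k2 = f(t_n + h/2, u_n + (h/2)·k1); k3 = f(t_n + h/2, u_n + (h/2)·k2); k4 = f(t_n + h, u_n + h·k3); u_{n+1} = u_n + (h/6)·(k1 + 2k2 + 2k3 + k4).
t=0.000000, u=-2.380000:
  k1 = f(0.000000, -2.380000) = 3.498600
  k2 = f(0.210000, -1.645294) = 2.627042
  k3 = f(0.210000, -1.828321) = 2.896092
  k4 = f(0.420000, -1.163641) = 2.118313
  u ← -2.380000 + (0.42/6)·(k1 + 2k2 + 2k3 + k4) = -1.213577
u(0.42) ≈ -1.2136

-1.2136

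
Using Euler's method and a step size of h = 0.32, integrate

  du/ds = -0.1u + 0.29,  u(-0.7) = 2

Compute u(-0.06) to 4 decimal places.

Euler: u_{n+1} = u_n + h·f(s_n, u_n).
s=-0.700000, u=2.000000: f=0.090000 → u ← 2.000000 + 0.32·0.090000 = 2.028800
s=-0.380000, u=2.028800: f=0.087120 → u ← 2.028800 + 0.32·0.087120 = 2.056678
u(-0.06) ≈ 2.0567

2.0567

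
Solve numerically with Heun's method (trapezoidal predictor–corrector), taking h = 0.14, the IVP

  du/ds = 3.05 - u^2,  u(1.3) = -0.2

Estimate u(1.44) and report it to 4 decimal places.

Heun: k1 = f(s_n, u_n); k2 = f(s_n + h, u_n + h·k1); u_{n+1} = u_n + (h/2)·(k1 + k2).
s=1.300000, u=-0.200000:
  k1 = f(1.300000, -0.200000) = 3.010000
  k2 = f(1.440000, 0.221400) = 3.000982
  u ← -0.200000 + (0.14/2)·(3.010000 + 3.000982) = 0.220769
u(1.44) ≈ 0.2208

0.2208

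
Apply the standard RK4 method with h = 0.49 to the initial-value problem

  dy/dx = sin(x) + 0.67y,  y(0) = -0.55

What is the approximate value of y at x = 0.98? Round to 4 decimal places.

-0.4983

RK4: k1 = f(x_n, y_n); k2 = f(x_n + h/2, y_n + (h/2)·k1); k3 = f(x_n + h/2, y_n + (h/2)·k2); k4 = f(x_n + h, y_n + h·k3); y_{n+1} = y_n + (h/6)·(k1 + 2k2 + 2k3 + k4).
x=0.000000, y=-0.550000:
  k1 = f(0.000000, -0.550000) = -0.368500
  k2 = f(0.245000, -0.640283) = -0.186433
  k3 = f(0.245000, -0.595676) = -0.156547
  k4 = f(0.490000, -0.626708) = 0.050732
  y ← -0.550000 + (0.49/6)·(k1 + 2k2 + 2k3 + k4) = -0.631971
x=0.490000, y=-0.631971:
  k1 = f(0.490000, -0.631971) = 0.047205
  k2 = f(0.735000, -0.620406) = 0.254915
  k3 = f(0.735000, -0.569517) = 0.289011
  k4 = f(0.980000, -0.490356) = 0.501959
  y ← -0.631971 + (0.49/6)·(k1 + 2k2 + 2k3 + k4) = -0.498281
y(0.98) ≈ -0.4983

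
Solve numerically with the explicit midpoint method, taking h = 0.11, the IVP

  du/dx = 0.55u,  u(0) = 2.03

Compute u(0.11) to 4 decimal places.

Midpoint: k1 = f(x_n, u_n); k2 = f(x_n + h/2, u_n + (h/2)·k1); u_{n+1} = u_n + h·k2.
x=0.000000, u=2.030000:
  k1 = f(0.000000, 2.030000) = 1.116500
  k2 = f(0.055000, 2.091407) = 1.150274
  u ← 2.030000 + 0.11·1.150274 = 2.156530
u(0.11) ≈ 2.1565

2.1565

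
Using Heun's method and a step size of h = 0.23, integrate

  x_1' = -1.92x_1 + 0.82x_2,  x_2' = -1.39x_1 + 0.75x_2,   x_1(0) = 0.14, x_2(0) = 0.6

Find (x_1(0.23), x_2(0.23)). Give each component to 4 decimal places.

Heun on (x_1,x_2): k1 = f(t_n, state_n); k2 = f(t_n + h, state_n + h·k1); state_{n+1} = state_n + (h/2)·(k1 + k2).
0.000000: (0.140000, 0.600000)
  k1 = (0.223200, 0.255400)
  predictor → (0.191336, 0.658742)
  k2 = (0.172803, 0.228099)
  → (0.185540, 0.655602)
(x_1(0.23), x_2(0.23)) ≈ (0.1855, 0.6556)

0.1855, 0.6556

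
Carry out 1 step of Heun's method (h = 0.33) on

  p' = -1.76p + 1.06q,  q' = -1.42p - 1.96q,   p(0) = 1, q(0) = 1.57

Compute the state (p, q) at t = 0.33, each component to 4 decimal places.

0.7180, 0.5733

Heun on (p,q): k1 = f(t_n, state_n); k2 = f(t_n + h, state_n + h·k1); state_{n+1} = state_n + (h/2)·(k1 + k2).
0.000000: (1.000000, 1.570000)
  k1 = (-0.095800, -4.497200)
  predictor → (0.968386, 0.085924)
  k2 = (-1.613280, -1.543519)
  → (0.718002, 0.573281)
(p(0.33), q(0.33)) ≈ (0.7180, 0.5733)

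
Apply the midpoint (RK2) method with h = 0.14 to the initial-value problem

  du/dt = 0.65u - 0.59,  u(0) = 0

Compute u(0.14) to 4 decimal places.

Midpoint: k1 = f(t_n, u_n); k2 = f(t_n + h/2, u_n + (h/2)·k1); u_{n+1} = u_n + h·k2.
t=0.000000, u=0.000000:
  k1 = f(0.000000, 0.000000) = -0.590000
  k2 = f(0.070000, -0.041300) = -0.616845
  u ← 0.000000 + 0.14·(-0.616845) = -0.086358
u(0.14) ≈ -0.0864

-0.0864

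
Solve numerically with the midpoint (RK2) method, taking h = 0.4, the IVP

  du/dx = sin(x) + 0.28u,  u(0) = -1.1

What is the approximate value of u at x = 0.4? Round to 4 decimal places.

-1.1506

Midpoint: k1 = f(x_n, u_n); k2 = f(x_n + h/2, u_n + (h/2)·k1); u_{n+1} = u_n + h·k2.
x=0.000000, u=-1.100000:
  k1 = f(0.000000, -1.100000) = -0.308000
  k2 = f(0.200000, -1.161600) = -0.126579
  u ← -1.100000 + 0.4·(-0.126579) = -1.150631
u(0.4) ≈ -1.1506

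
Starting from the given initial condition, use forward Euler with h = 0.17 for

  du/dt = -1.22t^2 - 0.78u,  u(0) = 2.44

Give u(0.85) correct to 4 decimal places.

Euler: u_{n+1} = u_n + h·f(t_n, u_n).
t=0.000000, u=2.440000: f=-1.903200 → u ← 2.440000 + 0.17·(-1.903200) = 2.116456
t=0.170000, u=2.116456: f=-1.686094 → u ← 2.116456 + 0.17·(-1.686094) = 1.829820
t=0.340000, u=1.829820: f=-1.568292 → u ← 1.829820 + 0.17·(-1.568292) = 1.563210
t=0.510000, u=1.563210: f=-1.536626 → u ← 1.563210 + 0.17·(-1.536626) = 1.301984
t=0.680000, u=1.301984: f=-1.579676 → u ← 1.301984 + 0.17·(-1.579676) = 1.033439
u(0.85) ≈ 1.0334

1.0334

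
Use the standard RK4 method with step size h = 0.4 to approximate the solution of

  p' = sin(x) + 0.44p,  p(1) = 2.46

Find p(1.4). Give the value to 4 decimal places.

3.3374

RK4: k1 = f(x_n, p_n); k2 = f(x_n + h/2, p_n + (h/2)·k1); k3 = f(x_n + h/2, p_n + (h/2)·k2); k4 = f(x_n + h, p_n + h·k3); p_{n+1} = p_n + (h/6)·(k1 + 2k2 + 2k3 + k4).
x=1.000000, p=2.460000:
  k1 = f(1.000000, 2.460000) = 1.923871
  k2 = f(1.200000, 2.844774) = 2.183740
  k3 = f(1.200000, 2.896748) = 2.206608
  k4 = f(1.400000, 3.342643) = 2.456213
  p ← 2.460000 + (0.4/6)·(k1 + 2k2 + 2k3 + k4) = 3.337385
p(1.4) ≈ 3.3374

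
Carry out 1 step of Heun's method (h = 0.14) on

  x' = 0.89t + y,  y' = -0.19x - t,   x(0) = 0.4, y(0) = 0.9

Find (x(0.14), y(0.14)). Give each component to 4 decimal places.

0.5340, 0.8779

Heun on (x,y): k1 = f(t_n, state_n); k2 = f(t_n + h, state_n + h·k1); state_{n+1} = state_n + (h/2)·(k1 + k2).
0.000000: (0.400000, 0.900000)
  k1 = (0.900000, -0.076000)
  predictor → (0.526000, 0.889360)
  k2 = (1.013960, -0.239940)
  → (0.533977, 0.877884)
(x(0.14), y(0.14)) ≈ (0.5340, 0.8779)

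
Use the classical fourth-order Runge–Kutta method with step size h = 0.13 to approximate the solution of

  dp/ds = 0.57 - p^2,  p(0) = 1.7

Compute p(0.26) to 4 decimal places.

1.2854

RK4: k1 = f(s_n, p_n); k2 = f(s_n + h/2, p_n + (h/2)·k1); k3 = f(s_n + h/2, p_n + (h/2)·k2); k4 = f(s_n + h, p_n + h·k3); p_{n+1} = p_n + (h/6)·(k1 + 2k2 + 2k3 + k4).
s=0.000000, p=1.700000:
  k1 = f(0.000000, 1.700000) = -2.320000
  k2 = f(0.065000, 1.549200) = -1.830021
  k3 = f(0.065000, 1.581049) = -1.929715
  k4 = f(0.130000, 1.449137) = -1.529998
  p ← 1.700000 + (0.13/6)·(k1 + 2k2 + 2k3 + k4) = 1.453661
s=0.130000, p=1.453661:
  k1 = f(0.130000, 1.453661) = -1.543132
  k2 = f(0.195000, 1.353358) = -1.261578
  k3 = f(0.195000, 1.371659) = -1.311448
  k4 = f(0.260000, 1.283173) = -1.076534
  p ← 1.453661 + (0.13/6)·(k1 + 2k2 + 2k3 + k4) = 1.285404
p(0.26) ≈ 1.2854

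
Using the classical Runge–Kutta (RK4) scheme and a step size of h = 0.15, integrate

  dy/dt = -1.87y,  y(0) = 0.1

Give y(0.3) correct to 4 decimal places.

0.0571

RK4: k1 = f(t_n, y_n); k2 = f(t_n + h/2, y_n + (h/2)·k1); k3 = f(t_n + h/2, y_n + (h/2)·k2); k4 = f(t_n + h, y_n + h·k3); y_{n+1} = y_n + (h/6)·(k1 + 2k2 + 2k3 + k4).
t=0.000000, y=0.100000:
  k1 = f(0.000000, 0.100000) = -0.187000
  k2 = f(0.075000, 0.085975) = -0.160773
  k3 = f(0.075000, 0.087942) = -0.164452
  k4 = f(0.150000, 0.075332) = -0.140871
  y ← 0.100000 + (0.15/6)·(k1 + 2k2 + 2k3 + k4) = 0.075542
t=0.150000, y=0.075542:
  k1 = f(0.150000, 0.075542) = -0.141263
  k2 = f(0.225000, 0.064947) = -0.121451
  k3 = f(0.225000, 0.066433) = -0.124230
  k4 = f(0.300000, 0.056907) = -0.106417
  y ← 0.075542 + (0.15/6)·(k1 + 2k2 + 2k3 + k4) = 0.057066
y(0.3) ≈ 0.0571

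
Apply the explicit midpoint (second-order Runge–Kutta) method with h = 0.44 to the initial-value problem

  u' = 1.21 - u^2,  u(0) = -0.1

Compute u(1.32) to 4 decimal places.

Midpoint: k1 = f(x_n, u_n); k2 = f(x_n + h/2, u_n + (h/2)·k1); u_{n+1} = u_n + h·k2.
x=0.000000, u=-0.100000:
  k1 = f(0.000000, -0.100000) = 1.200000
  k2 = f(0.220000, 0.164000) = 1.183104
  u ← -0.100000 + 0.44·1.183104 = 0.420566
x=0.440000, u=0.420566:
  k1 = f(0.440000, 0.420566) = 1.033124
  k2 = f(0.660000, 0.647853) = 0.790286
  u ← 0.420566 + 0.44·0.790286 = 0.768292
x=0.880000, u=0.768292:
  k1 = f(0.880000, 0.768292) = 0.619728
  k2 = f(1.100000, 0.904632) = 0.391641
  u ← 0.768292 + 0.44·0.391641 = 0.940614
u(1.32) ≈ 0.9406

0.9406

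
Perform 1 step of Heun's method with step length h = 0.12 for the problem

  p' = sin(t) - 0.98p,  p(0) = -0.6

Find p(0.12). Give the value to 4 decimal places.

Heun: k1 = f(t_n, p_n); k2 = f(t_n + h, p_n + h·k1); p_{n+1} = p_n + (h/2)·(k1 + k2).
t=0.000000, p=-0.600000:
  k1 = f(0.000000, -0.600000) = 0.588000
  k2 = f(0.120000, -0.529440) = 0.638563
  p ← -0.600000 + (0.12/2)·(0.588000 + 0.638563) = -0.526406
p(0.12) ≈ -0.5264

-0.5264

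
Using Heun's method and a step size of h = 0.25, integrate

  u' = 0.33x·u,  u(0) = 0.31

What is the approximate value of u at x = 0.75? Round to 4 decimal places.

0.3401

Heun: k1 = f(x_n, u_n); k2 = f(x_n + h, u_n + h·k1); u_{n+1} = u_n + (h/2)·(k1 + k2).
x=0.000000, u=0.310000:
  k1 = f(0.000000, 0.310000) = 0.000000
  k2 = f(0.250000, 0.310000) = 0.025575
  u ← 0.310000 + (0.25/2)·(0.000000 + 0.025575) = 0.313197
x=0.250000, u=0.313197:
  k1 = f(0.250000, 0.313197) = 0.025839
  k2 = f(0.500000, 0.319657) = 0.052743
  u ← 0.313197 + (0.25/2)·(0.025839 + 0.052743) = 0.323020
x=0.500000, u=0.323020:
  k1 = f(0.500000, 0.323020) = 0.053298
  k2 = f(0.750000, 0.336344) = 0.083245
  u ← 0.323020 + (0.25/2)·(0.053298 + 0.083245) = 0.340088
u(0.75) ≈ 0.3401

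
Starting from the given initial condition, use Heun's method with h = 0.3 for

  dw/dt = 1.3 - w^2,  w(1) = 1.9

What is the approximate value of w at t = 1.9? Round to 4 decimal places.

1.2512

Heun: k1 = f(t_n, w_n); k2 = f(t_n + h, w_n + h·k1); w_{n+1} = w_n + (h/2)·(k1 + k2).
t=1.000000, w=1.900000:
  k1 = f(1.000000, 1.900000) = -2.310000
  k2 = f(1.300000, 1.207000) = -0.156849
  w ← 1.900000 + (0.3/2)·(-2.310000 + (-0.156849)) = 1.529973
t=1.300000, w=1.529973:
  k1 = f(1.300000, 1.529973) = -1.040816
  k2 = f(1.600000, 1.217728) = -0.182861
  w ← 1.529973 + (0.3/2)·(-1.040816 + (-0.182861)) = 1.346421
t=1.600000, w=1.346421:
  k1 = f(1.600000, 1.346421) = -0.512850
  k2 = f(1.900000, 1.192566) = -0.122214
  w ← 1.346421 + (0.3/2)·(-0.512850 + (-0.122214)) = 1.251162
w(1.9) ≈ 1.2512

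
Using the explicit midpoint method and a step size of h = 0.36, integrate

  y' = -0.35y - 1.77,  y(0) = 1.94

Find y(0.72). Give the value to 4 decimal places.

Midpoint: k1 = f(t_n, y_n); k2 = f(t_n + h/2, y_n + (h/2)·k1); y_{n+1} = y_n + h·k2.
t=0.000000, y=1.940000:
  k1 = f(0.000000, 1.940000) = -2.449000
  k2 = f(0.180000, 1.499180) = -2.294713
  y ← 1.940000 + 0.36·(-2.294713) = 1.113903
t=0.360000, y=1.113903:
  k1 = f(0.360000, 1.113903) = -2.159866
  k2 = f(0.540000, 0.725127) = -2.023795
  y ← 1.113903 + 0.36·(-2.023795) = 0.385337
y(0.72) ≈ 0.3853

0.3853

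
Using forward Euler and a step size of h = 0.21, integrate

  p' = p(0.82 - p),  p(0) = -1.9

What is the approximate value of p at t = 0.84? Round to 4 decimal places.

Euler: p_{n+1} = p_n + h·f(t_n, p_n).
t=0.000000, p=-1.900000: f=-5.168000 → p ← -1.900000 + 0.21·(-5.168000) = -2.985280
t=0.210000, p=-2.985280: f=-11.359826 → p ← -2.985280 + 0.21·(-11.359826) = -5.370844
t=0.420000, p=-5.370844: f=-33.250052 → p ← -5.370844 + 0.21·(-33.250052) = -12.353354
t=0.630000, p=-12.353354: f=-162.735115 → p ← -12.353354 + 0.21·(-162.735115) = -46.527729
p(0.84) ≈ -46.5277

-46.5277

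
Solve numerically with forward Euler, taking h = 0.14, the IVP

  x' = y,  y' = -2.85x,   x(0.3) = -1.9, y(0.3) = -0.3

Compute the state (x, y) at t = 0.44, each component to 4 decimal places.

Euler on (x,y): x_{n+1} = x_n + h·x', y_{n+1} = y_n + h·y'.
0.300000: (-1.900000, -0.300000); f=(-0.300000, 5.415000) → (-1.942000, 0.458100)
(x(0.44), y(0.44)) ≈ (-1.9420, 0.4581)

-1.9420, 0.4581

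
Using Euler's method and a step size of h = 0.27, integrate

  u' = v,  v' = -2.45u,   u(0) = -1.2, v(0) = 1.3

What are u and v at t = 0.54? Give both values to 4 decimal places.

-0.2837, 2.6554

Euler on (u,v): u_{n+1} = u_n + h·u', v_{n+1} = v_n + h·v'.
0.000000: (-1.200000, 1.300000); f=(1.300000, 2.940000) → (-0.849000, 2.093800)
0.270000: (-0.849000, 2.093800); f=(2.093800, 2.080050) → (-0.283674, 2.655413)
(u(0.54), v(0.54)) ≈ (-0.2837, 2.6554)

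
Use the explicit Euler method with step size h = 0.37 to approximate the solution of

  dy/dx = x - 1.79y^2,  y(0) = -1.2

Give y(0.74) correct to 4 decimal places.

-5.0889

Euler: y_{n+1} = y_n + h·f(x_n, y_n).
x=0.000000, y=-1.200000: f=-2.577600 → y ← -1.200000 + 0.37·(-2.577600) = -2.153712
x=0.370000, y=-2.153712: f=-7.932871 → y ← -2.153712 + 0.37·(-7.932871) = -5.088874
y(0.74) ≈ -5.0889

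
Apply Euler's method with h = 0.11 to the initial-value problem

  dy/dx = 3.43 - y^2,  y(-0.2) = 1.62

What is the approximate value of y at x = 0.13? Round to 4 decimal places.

1.7995

Euler: y_{n+1} = y_n + h·f(x_n, y_n).
x=-0.200000, y=1.620000: f=0.805600 → y ← 1.620000 + 0.11·0.805600 = 1.708616
x=-0.090000, y=1.708616: f=0.510631 → y ← 1.708616 + 0.11·0.510631 = 1.764785
x=0.020000, y=1.764785: f=0.315532 → y ← 1.764785 + 0.11·0.315532 = 1.799494
y(0.13) ≈ 1.7995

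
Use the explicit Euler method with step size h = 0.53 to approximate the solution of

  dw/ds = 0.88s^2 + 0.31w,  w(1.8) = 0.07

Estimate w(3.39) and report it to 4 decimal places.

Euler: w_{n+1} = w_n + h·f(s_n, w_n).
s=1.800000, w=0.070000: f=2.872900 → w ← 0.070000 + 0.53·2.872900 = 1.592637
s=2.330000, w=1.592637: f=5.271149 → w ← 1.592637 + 0.53·5.271149 = 4.386346
s=2.860000, w=4.386346: f=8.557815 → w ← 4.386346 + 0.53·8.557815 = 8.921988
w(3.39) ≈ 8.9220

8.9220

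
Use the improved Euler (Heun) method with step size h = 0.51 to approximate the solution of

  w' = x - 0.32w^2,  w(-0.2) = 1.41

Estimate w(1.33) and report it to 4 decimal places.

1.5180

Heun: k1 = f(x_n, w_n); k2 = f(x_n + h, w_n + h·k1); w_{n+1} = w_n + (h/2)·(k1 + k2).
x=-0.200000, w=1.410000:
  k1 = f(-0.200000, 1.410000) = -0.836192
  k2 = f(0.310000, 0.983542) = 0.000446
  w ← 1.410000 + (0.51/2)·(-0.836192 + 0.000446) = 1.196885
x=0.310000, w=1.196885:
  k1 = f(0.310000, 1.196885) = -0.148411
  k2 = f(0.820000, 1.121195) = 0.417735
  w ← 1.196885 + (0.51/2)·(-0.148411 + 0.417735) = 1.265562
x=0.820000, w=1.265562:
  k1 = f(0.820000, 1.265562) = 0.307473
  k2 = f(1.330000, 1.422373) = 0.682593
  w ← 1.265562 + (0.51/2)·(0.307473 + 0.682593) = 1.518029
w(1.33) ≈ 1.5180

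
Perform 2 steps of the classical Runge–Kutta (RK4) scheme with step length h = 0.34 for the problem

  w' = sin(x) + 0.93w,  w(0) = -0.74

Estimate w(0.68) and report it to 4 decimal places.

RK4: k1 = f(x_n, w_n); k2 = f(x_n + h/2, w_n + (h/2)·k1); k3 = f(x_n + h/2, w_n + (h/2)·k2); k4 = f(x_n + h, w_n + h·k3); w_{n+1} = w_n + (h/6)·(k1 + 2k2 + 2k3 + k4).
x=0.000000, w=-0.740000:
  k1 = f(0.000000, -0.740000) = -0.688200
  k2 = f(0.170000, -0.856994) = -0.627822
  k3 = f(0.170000, -0.846730) = -0.618276
  k4 = f(0.340000, -0.950214) = -0.550212
  w ← -0.740000 + (0.34/6)·(k1 + 2k2 + 2k3 + k4) = -0.951401
x=0.340000, w=-0.951401:
  k1 = f(0.340000, -0.951401) = -0.551316
  k2 = f(0.510000, -1.045125) = -0.483789
  k3 = f(0.510000, -1.033645) = -0.473113
  k4 = f(0.680000, -1.112260) = -0.405608
  w ← -0.951401 + (0.34/6)·(k1 + 2k2 + 2k3 + k4) = -1.114076
w(0.68) ≈ -1.1141

-1.1141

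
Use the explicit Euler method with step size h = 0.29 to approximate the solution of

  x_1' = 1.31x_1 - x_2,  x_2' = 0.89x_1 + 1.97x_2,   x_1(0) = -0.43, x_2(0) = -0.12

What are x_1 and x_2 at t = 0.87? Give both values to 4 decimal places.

Euler on (x_1,x_2): x_1_{n+1} = x_1_n + h·x_1', x_2_{n+1} = x_2_n + h·x_2'.
0.000000: (-0.430000, -0.120000); f=(-0.443300, -0.619100) → (-0.558557, -0.299539)
0.290000: (-0.558557, -0.299539); f=(-0.432171, -1.087208) → (-0.683886, -0.614829)
0.580000: (-0.683886, -0.614829); f=(-0.281062, -1.819872) → (-0.765395, -1.142592)
(x_1(0.87), x_2(0.87)) ≈ (-0.7654, -1.1426)

-0.7654, -1.1426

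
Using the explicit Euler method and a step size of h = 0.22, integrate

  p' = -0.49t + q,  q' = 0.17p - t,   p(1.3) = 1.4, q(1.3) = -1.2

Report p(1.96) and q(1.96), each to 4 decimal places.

-0.0517, -2.0943

Euler on (p,q): p_{n+1} = p_n + h·p', q_{n+1} = q_n + h·q'.
1.300000: (1.400000, -1.200000); f=(-1.837000, -1.062000) → (0.995860, -1.433640)
1.520000: (0.995860, -1.433640); f=(-2.178440, -1.350704) → (0.516603, -1.730795)
1.740000: (0.516603, -1.730795); f=(-2.583395, -1.652177) → (-0.051744, -2.094274)
(p(1.96), q(1.96)) ≈ (-0.0517, -2.0943)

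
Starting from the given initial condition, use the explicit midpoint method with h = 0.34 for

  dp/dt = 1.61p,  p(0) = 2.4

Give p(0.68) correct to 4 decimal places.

Midpoint: k1 = f(t_n, p_n); k2 = f(t_n + h/2, p_n + (h/2)·k1); p_{n+1} = p_n + h·k2.
t=0.000000, p=2.400000:
  k1 = f(0.000000, 2.400000) = 3.864000
  k2 = f(0.170000, 3.056880) = 4.921577
  p ← 2.400000 + 0.34·4.921577 = 4.073336
t=0.340000, p=4.073336:
  k1 = f(0.340000, 4.073336) = 6.558071
  k2 = f(0.510000, 5.188208) = 8.353015
  p ← 4.073336 + 0.34·8.353015 = 6.913361
p(0.68) ≈ 6.9134

6.9134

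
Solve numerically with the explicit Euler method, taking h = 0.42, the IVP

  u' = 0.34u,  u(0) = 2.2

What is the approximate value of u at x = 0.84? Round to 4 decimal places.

Euler: u_{n+1} = u_n + h·f(x_n, u_n).
x=0.000000, u=2.200000: f=0.748000 → u ← 2.200000 + 0.42·0.748000 = 2.514160
x=0.420000, u=2.514160: f=0.854814 → u ← 2.514160 + 0.42·0.854814 = 2.873182
u(0.84) ≈ 2.8732

2.8732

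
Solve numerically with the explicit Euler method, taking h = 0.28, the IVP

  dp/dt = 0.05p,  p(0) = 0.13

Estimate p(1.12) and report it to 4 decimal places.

0.1374

Euler: p_{n+1} = p_n + h·f(t_n, p_n).
t=0.000000, p=0.130000: f=0.006500 → p ← 0.130000 + 0.28·0.006500 = 0.131820
t=0.280000, p=0.131820: f=0.006591 → p ← 0.131820 + 0.28·0.006591 = 0.133665
t=0.560000, p=0.133665: f=0.006683 → p ← 0.133665 + 0.28·0.006683 = 0.135537
t=0.840000, p=0.135537: f=0.006777 → p ← 0.135537 + 0.28·0.006777 = 0.137434
p(1.12) ≈ 0.1374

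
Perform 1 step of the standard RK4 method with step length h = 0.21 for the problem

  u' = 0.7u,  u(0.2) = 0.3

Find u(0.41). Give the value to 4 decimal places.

0.3475

RK4: k1 = f(t_n, u_n); k2 = f(t_n + h/2, u_n + (h/2)·k1); k3 = f(t_n + h/2, u_n + (h/2)·k2); k4 = f(t_n + h, u_n + h·k3); u_{n+1} = u_n + (h/6)·(k1 + 2k2 + 2k3 + k4).
t=0.200000, u=0.300000:
  k1 = f(0.200000, 0.300000) = 0.210000
  k2 = f(0.305000, 0.322050) = 0.225435
  k3 = f(0.305000, 0.323671) = 0.226569
  k4 = f(0.410000, 0.347580) = 0.243306
  u ← 0.300000 + (0.21/6)·(k1 + 2k2 + 2k3 + k4) = 0.347506
u(0.41) ≈ 0.3475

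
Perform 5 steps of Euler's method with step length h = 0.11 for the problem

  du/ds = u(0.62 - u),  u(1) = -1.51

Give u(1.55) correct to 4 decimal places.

Euler: u_{n+1} = u_n + h·f(s_n, u_n).
s=1.000000, u=-1.510000: f=-3.216300 → u ← -1.510000 + 0.11·(-3.216300) = -1.863793
s=1.110000, u=-1.863793: f=-4.629276 → u ← -1.863793 + 0.11·(-4.629276) = -2.373013
s=1.220000, u=-2.373013: f=-7.102461 → u ← -2.373013 + 0.11·(-7.102461) = -3.154284
s=1.330000, u=-3.154284: f=-11.905164 → u ← -3.154284 + 0.11·(-11.905164) = -4.463852
s=1.440000, u=-4.463852: f=-22.693564 → u ← -4.463852 + 0.11·(-22.693564) = -6.960144
u(1.55) ≈ -6.9601

-6.9601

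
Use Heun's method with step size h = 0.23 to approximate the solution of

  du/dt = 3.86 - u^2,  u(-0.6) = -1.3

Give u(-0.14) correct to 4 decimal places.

0.1531

Heun: k1 = f(t_n, u_n); k2 = f(t_n + h, u_n + h·k1); u_{n+1} = u_n + (h/2)·(k1 + k2).
t=-0.600000, u=-1.300000:
  k1 = f(-0.600000, -1.300000) = 2.170000
  k2 = f(-0.370000, -0.800900) = 3.218559
  u ← -1.300000 + (0.23/2)·(2.170000 + 3.218559) = -0.680316
t=-0.370000, u=-0.680316:
  k1 = f(-0.370000, -0.680316) = 3.397171
  k2 = f(-0.140000, 0.101034) = 3.849792
  u ← -0.680316 + (0.23/2)·(3.397171 + 3.849792) = 0.153085
u(-0.14) ≈ 0.1531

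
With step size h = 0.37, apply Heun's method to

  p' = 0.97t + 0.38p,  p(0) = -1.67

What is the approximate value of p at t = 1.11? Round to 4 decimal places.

Heun: k1 = f(t_n, p_n); k2 = f(t_n + h, p_n + h·k1); p_{n+1} = p_n + (h/2)·(k1 + k2).
t=0.000000, p=-1.670000:
  k1 = f(0.000000, -1.670000) = -0.634600
  k2 = f(0.370000, -1.904802) = -0.364925
  p ← -1.670000 + (0.37/2)·(-0.634600 + (-0.364925)) = -1.854912
t=0.370000, p=-1.854912:
  k1 = f(0.370000, -1.854912) = -0.345967
  k2 = f(0.740000, -1.982920) = -0.035709
  p ← -1.854912 + (0.37/2)·(-0.345967 + (-0.035709)) = -1.925522
t=0.740000, p=-1.925522:
  k1 = f(0.740000, -1.925522) = -0.013898
  k2 = f(1.110000, -1.930665) = 0.343047
  p ← -1.925522 + (0.37/2)·(-0.013898 + 0.343047) = -1.864630
p(1.11) ≈ -1.8646

-1.8646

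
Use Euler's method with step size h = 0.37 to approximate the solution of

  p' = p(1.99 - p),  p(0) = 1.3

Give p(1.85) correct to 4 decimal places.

1.9866

Euler: p_{n+1} = p_n + h·f(t_n, p_n).
t=0.000000, p=1.300000: f=0.897000 → p ← 1.300000 + 0.37·0.897000 = 1.631890
t=0.370000, p=1.631890: f=0.584396 → p ← 1.631890 + 0.37·0.584396 = 1.848117
t=0.740000, p=1.848117: f=0.262217 → p ← 1.848117 + 0.37·0.262217 = 1.945137
t=1.110000, p=1.945137: f=0.087265 → p ← 1.945137 + 0.37·0.087265 = 1.977425
t=1.480000, p=1.977425: f=0.024866 → p ← 1.977425 + 0.37·0.024866 = 1.986625
p(1.85) ≈ 1.9866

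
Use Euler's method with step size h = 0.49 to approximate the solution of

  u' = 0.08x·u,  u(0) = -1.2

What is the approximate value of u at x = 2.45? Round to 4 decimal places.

-1.4464

Euler: u_{n+1} = u_n + h·f(x_n, u_n).
x=0.000000, u=-1.200000: f=0.000000 → u ← -1.200000 + 0.49·0.000000 = -1.200000
x=0.490000, u=-1.200000: f=-0.047040 → u ← -1.200000 + 0.49·(-0.047040) = -1.223050
x=0.980000, u=-1.223050: f=-0.095887 → u ← -1.223050 + 0.49·(-0.095887) = -1.270034
x=1.470000, u=-1.270034: f=-0.149356 → u ← -1.270034 + 0.49·(-0.149356) = -1.343219
x=1.960000, u=-1.343219: f=-0.210617 → u ← -1.343219 + 0.49·(-0.210617) = -1.446421
u(2.45) ≈ -1.4464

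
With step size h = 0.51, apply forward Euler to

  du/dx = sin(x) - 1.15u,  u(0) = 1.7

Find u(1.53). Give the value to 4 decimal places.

Euler: u_{n+1} = u_n + h·f(x_n, u_n).
x=0.000000, u=1.700000: f=-1.955000 → u ← 1.700000 + 0.51·(-1.955000) = 0.702950
x=0.510000, u=0.702950: f=-0.320215 → u ← 0.702950 + 0.51·(-0.320215) = 0.539640
x=1.020000, u=0.539640: f=0.231522 → u ← 0.539640 + 0.51·0.231522 = 0.657716
u(1.53) ≈ 0.6577

0.6577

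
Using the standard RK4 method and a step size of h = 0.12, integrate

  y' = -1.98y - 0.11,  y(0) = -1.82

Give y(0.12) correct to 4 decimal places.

RK4: k1 = f(t_n, y_n); k2 = f(t_n + h/2, y_n + (h/2)·k1); k3 = f(t_n + h/2, y_n + (h/2)·k2); k4 = f(t_n + h, y_n + h·k3); y_{n+1} = y_n + (h/6)·(k1 + 2k2 + 2k3 + k4).
t=0.000000, y=-1.820000:
  k1 = f(0.000000, -1.820000) = 3.493600
  k2 = f(0.060000, -1.610384) = 3.078560
  k3 = f(0.060000, -1.635286) = 3.127867
  k4 = f(0.120000, -1.444656) = 2.750419
  y ← -1.820000 + (0.12/6)·(k1 + 2k2 + 2k3 + k4) = -1.446863
y(0.12) ≈ -1.4469

-1.4469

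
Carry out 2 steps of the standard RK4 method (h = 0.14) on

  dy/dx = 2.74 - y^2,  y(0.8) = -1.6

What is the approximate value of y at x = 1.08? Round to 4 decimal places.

-1.5191

RK4: k1 = f(x_n, y_n); k2 = f(x_n + h/2, y_n + (h/2)·k1); k3 = f(x_n + h/2, y_n + (h/2)·k2); k4 = f(x_n + h, y_n + h·k3); y_{n+1} = y_n + (h/6)·(k1 + 2k2 + 2k3 + k4).
x=0.800000, y=-1.600000:
  k1 = f(0.800000, -1.600000) = 0.180000
  k2 = f(0.870000, -1.587400) = 0.220161
  k3 = f(0.870000, -1.584589) = 0.229079
  k4 = f(0.940000, -1.567929) = 0.281599
  y ← -1.600000 + (0.14/6)·(k1 + 2k2 + 2k3 + k4) = -1.568265
x=0.940000, y=-1.568265:
  k1 = f(0.940000, -1.568265) = 0.280545
  k2 = f(1.010000, -1.548627) = 0.341755
  k3 = f(1.010000, -1.544342) = 0.355008
  k4 = f(1.080000, -1.518564) = 0.433964
  y ← -1.568265 + (0.14/6)·(k1 + 2k2 + 2k3 + k4) = -1.519077
y(1.08) ≈ -1.5191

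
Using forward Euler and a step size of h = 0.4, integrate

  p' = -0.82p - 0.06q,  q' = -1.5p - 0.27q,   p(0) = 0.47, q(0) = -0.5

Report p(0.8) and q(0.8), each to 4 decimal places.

Euler on (p,q): p_{n+1} = p_n + h·p', q_{n+1} = q_n + h·q'.
0.000000: (0.470000, -0.500000); f=(-0.355400, -0.570000) → (0.327840, -0.728000)
0.400000: (0.327840, -0.728000); f=(-0.225149, -0.295200) → (0.237780, -0.846080)
(p(0.8), q(0.8)) ≈ (0.2378, -0.8461)

0.2378, -0.8461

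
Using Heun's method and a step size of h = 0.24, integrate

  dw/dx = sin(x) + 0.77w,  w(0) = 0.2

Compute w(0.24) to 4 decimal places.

Heun: k1 = f(x_n, w_n); k2 = f(x_n + h, w_n + h·k1); w_{n+1} = w_n + (h/2)·(k1 + k2).
x=0.000000, w=0.200000:
  k1 = f(0.000000, 0.200000) = 0.154000
  k2 = f(0.240000, 0.236960) = 0.420162
  w ← 0.200000 + (0.24/2)·(0.154000 + 0.420162) = 0.268899
w(0.24) ≈ 0.2689

0.2689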